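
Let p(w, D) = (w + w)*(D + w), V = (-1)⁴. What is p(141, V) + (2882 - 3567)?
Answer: 39359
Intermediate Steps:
V = 1
p(w, D) = 2*w*(D + w) (p(w, D) = (2*w)*(D + w) = 2*w*(D + w))
p(141, V) + (2882 - 3567) = 2*141*(1 + 141) + (2882 - 3567) = 2*141*142 - 685 = 40044 - 685 = 39359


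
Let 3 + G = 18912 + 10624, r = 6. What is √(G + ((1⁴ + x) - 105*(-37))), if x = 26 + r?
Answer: √33451 ≈ 182.90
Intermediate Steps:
x = 32 (x = 26 + 6 = 32)
G = 29533 (G = -3 + (18912 + 10624) = -3 + 29536 = 29533)
√(G + ((1⁴ + x) - 105*(-37))) = √(29533 + ((1⁴ + 32) - 105*(-37))) = √(29533 + ((1 + 32) + 3885)) = √(29533 + (33 + 3885)) = √(29533 + 3918) = √33451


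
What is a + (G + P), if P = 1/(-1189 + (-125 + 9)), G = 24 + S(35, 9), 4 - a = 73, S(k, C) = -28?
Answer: -95266/1305 ≈ -73.001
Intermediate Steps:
a = -69 (a = 4 - 1*73 = 4 - 73 = -69)
G = -4 (G = 24 - 28 = -4)
P = -1/1305 (P = 1/(-1189 - 116) = 1/(-1305) = -1/1305 ≈ -0.00076628)
a + (G + P) = -69 + (-4 - 1/1305) = -69 - 5221/1305 = -95266/1305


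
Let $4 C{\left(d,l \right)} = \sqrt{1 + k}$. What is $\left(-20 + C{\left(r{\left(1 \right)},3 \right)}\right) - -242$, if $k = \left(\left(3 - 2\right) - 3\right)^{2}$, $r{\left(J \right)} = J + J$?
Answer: $222 + \frac{\sqrt{5}}{4} \approx 222.56$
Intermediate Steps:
$r{\left(J \right)} = 2 J$
$k = 4$ ($k = \left(1 - 3\right)^{2} = \left(-2\right)^{2} = 4$)
$C{\left(d,l \right)} = \frac{\sqrt{5}}{4}$ ($C{\left(d,l \right)} = \frac{\sqrt{1 + 4}}{4} = \frac{\sqrt{5}}{4}$)
$\left(-20 + C{\left(r{\left(1 \right)},3 \right)}\right) - -242 = \left(-20 + \frac{\sqrt{5}}{4}\right) - -242 = \left(-20 + \frac{\sqrt{5}}{4}\right) + 242 = 222 + \frac{\sqrt{5}}{4}$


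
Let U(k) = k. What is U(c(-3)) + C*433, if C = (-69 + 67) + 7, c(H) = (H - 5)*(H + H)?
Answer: 2213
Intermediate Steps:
c(H) = 2*H*(-5 + H) (c(H) = (-5 + H)*(2*H) = 2*H*(-5 + H))
C = 5 (C = -2 + 7 = 5)
U(c(-3)) + C*433 = 2*(-3)*(-5 - 3) + 5*433 = 2*(-3)*(-8) + 2165 = 48 + 2165 = 2213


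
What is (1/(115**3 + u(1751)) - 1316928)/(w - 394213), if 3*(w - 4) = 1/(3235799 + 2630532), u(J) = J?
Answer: 11763101294126860837/3521164709124644512 ≈ 3.3407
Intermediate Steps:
w = 70395973/17598993 (w = 4 + 1/(3*(3235799 + 2630532)) = 4 + (1/3)/5866331 = 4 + (1/3)*(1/5866331) = 4 + 1/17598993 = 70395973/17598993 ≈ 4.0000)
(1/(115**3 + u(1751)) - 1316928)/(w - 394213) = (1/(115**3 + 1751) - 1316928)/(70395973/17598993 - 394213) = (1/(1520875 + 1751) - 1316928)/(-6937681431536/17598993) = (1/1522626 - 1316928)*(-17598993/6937681431536) = -2005188812927/1522626*(-17598993/6937681431536) = 11763101294126860837/3521164709124644512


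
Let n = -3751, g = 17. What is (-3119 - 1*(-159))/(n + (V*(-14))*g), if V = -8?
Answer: 2960/1847 ≈ 1.6026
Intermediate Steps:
(-3119 - 1*(-159))/(n + (V*(-14))*g) = (-3119 - 1*(-159))/(-3751 - 8*(-14)*17) = (-3119 + 159)/(-3751 + 112*17) = -2960/(-3751 + 1904) = -2960/(-1847) = -2960*(-1/1847) = 2960/1847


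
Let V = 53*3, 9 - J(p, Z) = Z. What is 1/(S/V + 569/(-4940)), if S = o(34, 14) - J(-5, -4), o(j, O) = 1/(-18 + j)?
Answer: -1047280/205843 ≈ -5.0878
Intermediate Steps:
J(p, Z) = 9 - Z
V = 159
S = -207/16 (S = 1/(-18 + 34) - (9 - 1*(-4)) = 1/16 - (9 + 4) = 1/16 - 1*13 = 1/16 - 13 = -207/16 ≈ -12.938)
1/(S/V + 569/(-4940)) = 1/(-207/16/159 + 569/(-4940)) = 1/(-207/16*1/159 + 569*(-1/4940)) = 1/(-69/848 - 569/4940) = 1/(-205843/1047280) = -1047280/205843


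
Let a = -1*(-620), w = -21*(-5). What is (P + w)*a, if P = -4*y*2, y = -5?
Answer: 89900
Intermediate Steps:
P = 40 (P = -4*(-5)*2 = 20*2 = 40)
w = 105
a = 620
(P + w)*a = (40 + 105)*620 = 145*620 = 89900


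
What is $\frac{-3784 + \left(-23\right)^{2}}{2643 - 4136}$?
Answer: $\frac{3255}{1493} \approx 2.1802$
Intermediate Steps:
$\frac{-3784 + \left(-23\right)^{2}}{2643 - 4136} = \frac{-3784 + 529}{-1493} = \left(-3255\right) \left(- \frac{1}{1493}\right) = \frac{3255}{1493}$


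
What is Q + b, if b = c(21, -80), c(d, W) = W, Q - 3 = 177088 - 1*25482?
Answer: 151529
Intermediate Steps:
Q = 151609 (Q = 3 + (177088 - 1*25482) = 3 + (177088 - 25482) = 3 + 151606 = 151609)
b = -80
Q + b = 151609 - 80 = 151529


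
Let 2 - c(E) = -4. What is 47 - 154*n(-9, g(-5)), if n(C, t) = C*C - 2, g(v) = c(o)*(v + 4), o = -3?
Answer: -12119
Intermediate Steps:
c(E) = 6 (c(E) = 2 - 1*(-4) = 2 + 4 = 6)
g(v) = 24 + 6*v (g(v) = 6*(v + 4) = 6*(4 + v) = 24 + 6*v)
n(C, t) = -2 + C**2 (n(C, t) = C**2 - 2 = -2 + C**2)
47 - 154*n(-9, g(-5)) = 47 - 154*(-2 + (-9)**2) = 47 - 154*(-2 + 81) = 47 - 154*79 = 47 - 12166 = -12119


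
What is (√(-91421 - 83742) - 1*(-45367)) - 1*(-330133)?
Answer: 375500 + I*√175163 ≈ 3.755e+5 + 418.52*I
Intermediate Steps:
(√(-91421 - 83742) - 1*(-45367)) - 1*(-330133) = (√(-175163) + 45367) + 330133 = (I*√175163 + 45367) + 330133 = (45367 + I*√175163) + 330133 = 375500 + I*√175163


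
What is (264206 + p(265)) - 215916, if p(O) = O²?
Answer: 118515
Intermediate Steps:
(264206 + p(265)) - 215916 = (264206 + 265²) - 215916 = (264206 + 70225) - 215916 = 334431 - 215916 = 118515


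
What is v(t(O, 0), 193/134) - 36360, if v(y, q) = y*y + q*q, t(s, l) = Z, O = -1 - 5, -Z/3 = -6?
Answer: -647025167/17956 ≈ -36034.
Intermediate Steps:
Z = 18 (Z = -3*(-6) = 18)
O = -6
t(s, l) = 18
v(y, q) = q**2 + y**2 (v(y, q) = y**2 + q**2 = q**2 + y**2)
v(t(O, 0), 193/134) - 36360 = ((193/134)**2 + 18**2) - 36360 = ((193*(1/134))**2 + 324) - 36360 = ((193/134)**2 + 324) - 36360 = (37249/17956 + 324) - 36360 = 5854993/17956 - 36360 = -647025167/17956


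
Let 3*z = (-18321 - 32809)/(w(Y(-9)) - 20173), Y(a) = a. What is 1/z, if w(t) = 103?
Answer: 6021/5113 ≈ 1.1776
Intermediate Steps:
z = 5113/6021 (z = ((-18321 - 32809)/(103 - 20173))/3 = (-51130/(-20070))/3 = (-51130*(-1/20070))/3 = (⅓)*(5113/2007) = 5113/6021 ≈ 0.84919)
1/z = 1/(5113/6021) = 6021/5113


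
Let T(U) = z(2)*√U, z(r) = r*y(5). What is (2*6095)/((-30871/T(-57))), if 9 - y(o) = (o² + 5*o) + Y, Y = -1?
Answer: 975200*I*√57/30871 ≈ 238.5*I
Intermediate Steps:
y(o) = 10 - o² - 5*o (y(o) = 9 - ((o² + 5*o) - 1) = 9 - (-1 + o² + 5*o) = 9 + (1 - o² - 5*o) = 10 - o² - 5*o)
z(r) = -40*r (z(r) = r*(10 - 1*5² - 5*5) = r*(10 - 1*25 - 25) = r*(10 - 25 - 25) = r*(-40) = -40*r)
T(U) = -80*√U (T(U) = (-40*2)*√U = -80*√U)
(2*6095)/((-30871/T(-57))) = (2*6095)/((-30871*I*√57/4560)) = 12190/((-30871*I*√57/4560)) = 12190*(80*I*√57/30871) = 975200*I*√57/30871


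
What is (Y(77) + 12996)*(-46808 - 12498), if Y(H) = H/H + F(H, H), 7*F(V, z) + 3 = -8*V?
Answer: -5358890160/7 ≈ -7.6556e+8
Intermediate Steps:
F(V, z) = -3/7 - 8*V/7 (F(V, z) = -3/7 + (-8*V)/7 = -3/7 - 8*V/7)
Y(H) = 4/7 - 8*H/7 (Y(H) = H/H + (-3/7 - 8*H/7) = 1 + (-3/7 - 8*H/7) = 4/7 - 8*H/7)
(Y(77) + 12996)*(-46808 - 12498) = ((4/7 - 8/7*77) + 12996)*(-46808 - 12498) = ((4/7 - 88) + 12996)*(-59306) = (-612/7 + 12996)*(-59306) = (90360/7)*(-59306) = -5358890160/7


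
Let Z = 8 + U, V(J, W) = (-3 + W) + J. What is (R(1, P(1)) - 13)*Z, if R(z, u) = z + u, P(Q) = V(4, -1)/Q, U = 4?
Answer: -144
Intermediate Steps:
V(J, W) = -3 + J + W
P(Q) = 0 (P(Q) = (-3 + 4 - 1)/Q = 0/Q = 0)
R(z, u) = u + z
Z = 12 (Z = 8 + 4 = 12)
(R(1, P(1)) - 13)*Z = ((0 + 1) - 13)*12 = (1 - 13)*12 = -12*12 = -144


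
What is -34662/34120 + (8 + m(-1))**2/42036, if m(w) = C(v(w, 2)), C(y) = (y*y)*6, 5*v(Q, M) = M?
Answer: -22723634747/22410442500 ≈ -1.0140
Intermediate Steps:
v(Q, M) = M/5
C(y) = 6*y**2 (C(y) = y**2*6 = 6*y**2)
m(w) = 24/25 (m(w) = 6*((1/5)*2)**2 = 6*(2/5)**2 = 6*(4/25) = 24/25)
-34662/34120 + (8 + m(-1))**2/42036 = -34662/34120 + (8 + 24/25)**2/42036 = -34662*1/34120 + (224/25)**2*(1/42036) = -17331/17060 + (50176/625)*(1/42036) = -17331/17060 + 12544/6568125 = -22723634747/22410442500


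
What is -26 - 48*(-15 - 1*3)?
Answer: 838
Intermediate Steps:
-26 - 48*(-15 - 1*3) = -26 - 48*(-15 - 3) = -26 - 48*(-18) = -26 + 864 = 838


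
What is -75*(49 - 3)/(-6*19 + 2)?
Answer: 1725/56 ≈ 30.804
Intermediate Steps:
-75*(49 - 3)/(-6*19 + 2) = -3450/(-114 + 2) = -3450/(-112) = -3450*(-1)/112 = -75*(-23/56) = 1725/56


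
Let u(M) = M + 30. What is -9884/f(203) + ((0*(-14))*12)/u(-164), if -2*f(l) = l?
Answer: 2824/29 ≈ 97.379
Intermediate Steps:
u(M) = 30 + M
f(l) = -l/2
-9884/f(203) + ((0*(-14))*12)/u(-164) = -9884/((-1/2*203)) + ((0*(-14))*12)/(30 - 164) = -9884/(-203/2) + (0*12)/(-134) = -9884*(-2/203) + 0*(-1/134) = 2824/29 + 0 = 2824/29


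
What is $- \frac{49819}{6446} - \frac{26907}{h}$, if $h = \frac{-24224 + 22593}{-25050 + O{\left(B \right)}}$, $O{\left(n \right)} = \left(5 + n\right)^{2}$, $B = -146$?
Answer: $- \frac{81509604637}{955766} \approx -85282.0$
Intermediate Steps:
$h = \frac{1631}{5169}$ ($h = \frac{-24224 + 22593}{-25050 + \left(5 - 146\right)^{2}} = - \frac{1631}{-25050 + \left(-141\right)^{2}} = - \frac{1631}{-25050 + 19881} = - \frac{1631}{-5169} = \left(-1631\right) \left(- \frac{1}{5169}\right) = \frac{1631}{5169} \approx 0.31554$)
$- \frac{49819}{6446} - \frac{26907}{h} = - \frac{49819}{6446} - \frac{26907}{\frac{1631}{5169}} = \left(-49819\right) \frac{1}{6446} - \frac{139082283}{1631} = - \frac{4529}{586} - \frac{139082283}{1631} = - \frac{81509604637}{955766}$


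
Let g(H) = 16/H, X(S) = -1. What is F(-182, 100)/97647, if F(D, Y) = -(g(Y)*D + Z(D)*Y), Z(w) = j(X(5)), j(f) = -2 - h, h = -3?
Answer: -1772/2441175 ≈ -0.00072588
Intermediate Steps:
j(f) = 1 (j(f) = -2 - 1*(-3) = -2 + 3 = 1)
Z(w) = 1
F(D, Y) = -Y - 16*D/Y (F(D, Y) = -((16/Y)*D + 1*Y) = -(16*D/Y + Y) = -(Y + 16*D/Y) = -Y - 16*D/Y)
F(-182, 100)/97647 = (-1*100 - 16*(-182)/100)/97647 = (-100 - 16*(-182)*1/100)*(1/97647) = (-100 + 728/25)*(1/97647) = -1772/25*1/97647 = -1772/2441175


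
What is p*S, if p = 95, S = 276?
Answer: 26220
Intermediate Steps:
p*S = 95*276 = 26220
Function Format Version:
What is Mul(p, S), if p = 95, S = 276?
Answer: 26220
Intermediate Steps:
Mul(p, S) = Mul(95, 276) = 26220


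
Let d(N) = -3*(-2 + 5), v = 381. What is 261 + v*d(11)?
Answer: -3168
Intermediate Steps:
d(N) = -9 (d(N) = -3*3 = -9)
261 + v*d(11) = 261 + 381*(-9) = 261 - 3429 = -3168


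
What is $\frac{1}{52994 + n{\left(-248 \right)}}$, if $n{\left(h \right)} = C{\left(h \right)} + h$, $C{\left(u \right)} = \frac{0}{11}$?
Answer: $\frac{1}{52746} \approx 1.8959 \cdot 10^{-5}$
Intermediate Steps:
$C{\left(u \right)} = 0$ ($C{\left(u \right)} = 0 \cdot \frac{1}{11} = 0$)
$n{\left(h \right)} = h$ ($n{\left(h \right)} = 0 + h = h$)
$\frac{1}{52994 + n{\left(-248 \right)}} = \frac{1}{52994 - 248} = \frac{1}{52746}$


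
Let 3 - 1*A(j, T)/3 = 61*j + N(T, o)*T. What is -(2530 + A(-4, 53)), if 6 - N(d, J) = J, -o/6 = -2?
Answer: -4225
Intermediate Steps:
o = 12 (o = -6*(-2) = 12)
N(d, J) = 6 - J
A(j, T) = 9 - 183*j + 18*T (A(j, T) = 9 - 3*(61*j + (6 - 1*12)*T) = 9 - 3*(61*j + (6 - 12)*T) = 9 - 3*(61*j - 6*T) = 9 - 3*(-6*T + 61*j) = 9 + (-183*j + 18*T) = 9 - 183*j + 18*T)
-(2530 + A(-4, 53)) = -(2530 + (9 - 183*(-4) + 18*53)) = -(2530 + (9 + 732 + 954)) = -(2530 + 1695) = -1*4225 = -4225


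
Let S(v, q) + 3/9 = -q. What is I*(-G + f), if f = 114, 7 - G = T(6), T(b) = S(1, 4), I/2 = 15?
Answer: 3080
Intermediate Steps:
I = 30 (I = 2*15 = 30)
S(v, q) = -⅓ - q
T(b) = -13/3 (T(b) = -⅓ - 1*4 = -⅓ - 4 = -13/3)
G = 34/3 (G = 7 - 1*(-13/3) = 7 + 13/3 = 34/3 ≈ 11.333)
I*(-G + f) = 30*(-1*34/3 + 114) = 30*(-34/3 + 114) = 30*(308/3) = 3080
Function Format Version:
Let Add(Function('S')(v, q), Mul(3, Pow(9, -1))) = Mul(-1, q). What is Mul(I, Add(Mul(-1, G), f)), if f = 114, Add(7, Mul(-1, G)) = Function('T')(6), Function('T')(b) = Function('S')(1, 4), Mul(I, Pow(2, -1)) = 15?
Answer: 3080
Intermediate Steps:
I = 30 (I = Mul(2, 15) = 30)
Function('S')(v, q) = Add(Rational(-1, 3), Mul(-1, q))
Function('T')(b) = Rational(-13, 3) (Function('T')(b) = Add(Rational(-1, 3), Mul(-1, 4)) = Add(Rational(-1, 3), -4) = Rational(-13, 3))
G = Rational(34, 3) (G = Add(7, Mul(-1, Rational(-13, 3))) = Add(7, Rational(13, 3)) = Rational(34, 3) ≈ 11.333)
Mul(I, Add(Mul(-1, G), f)) = Mul(30, Add(Mul(-1, Rational(34, 3)), 114)) = Mul(30, Add(Rational(-34, 3), 114)) = Mul(30, Rational(308, 3)) = 3080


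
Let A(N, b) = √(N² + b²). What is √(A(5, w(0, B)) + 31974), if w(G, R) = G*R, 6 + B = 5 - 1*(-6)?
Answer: √31979 ≈ 178.83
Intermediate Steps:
B = 5 (B = -6 + (5 - 1*(-6)) = -6 + (5 + 6) = -6 + 11 = 5)
√(A(5, w(0, B)) + 31974) = √(√(5² + (0*5)²) + 31974) = √(√(25 + 0²) + 31974) = √(√(25 + 0) + 31974) = √(√25 + 31974) = √(5 + 31974) = √31979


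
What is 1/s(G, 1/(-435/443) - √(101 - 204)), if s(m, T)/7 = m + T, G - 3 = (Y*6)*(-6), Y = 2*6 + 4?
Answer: -108618630/436580069653 + 189225*I*√103/436580069653 ≈ -0.00024879 + 4.3988e-6*I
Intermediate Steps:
Y = 16 (Y = 12 + 4 = 16)
G = -573 (G = 3 + (16*6)*(-6) = 3 + 96*(-6) = 3 - 576 = -573)
s(m, T) = 7*T + 7*m (s(m, T) = 7*(m + T) = 7*(T + m) = 7*T + 7*m)
1/s(G, 1/(-435/443) - √(101 - 204)) = 1/(7*(1/(-435/443) - √(101 - 204)) + 7*(-573)) = 1/(7*(1/(-435*1/443) - √(-103)) - 4011) = 1/(7*(1/(-435/443) - I*√103) - 4011) = 1/(7*(-443/435 - I*√103) - 4011) = 1/((-3101/435 - 7*I*√103) - 4011) = 1/(-1747886/435 - 7*I*√103)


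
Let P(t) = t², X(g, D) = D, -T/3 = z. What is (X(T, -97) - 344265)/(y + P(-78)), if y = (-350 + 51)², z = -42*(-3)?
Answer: -344362/95485 ≈ -3.6065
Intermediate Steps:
z = 126
T = -378 (T = -3*126 = -378)
y = 89401 (y = (-299)² = 89401)
(X(T, -97) - 344265)/(y + P(-78)) = (-97 - 344265)/(89401 + (-78)²) = -344362/(89401 + 6084) = -344362/95485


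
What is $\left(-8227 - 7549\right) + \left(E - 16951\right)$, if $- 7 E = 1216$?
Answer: $- \frac{230305}{7} \approx -32901.0$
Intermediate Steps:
$E = - \frac{1216}{7}$ ($E = \left(- \frac{1}{7}\right) 1216 = - \frac{1216}{7} \approx -173.71$)
$\left(-8227 - 7549\right) + \left(E - 16951\right) = \left(-8227 - 7549\right) - \frac{119873}{7} = -15776 - \frac{119873}{7} = - \frac{230305}{7}$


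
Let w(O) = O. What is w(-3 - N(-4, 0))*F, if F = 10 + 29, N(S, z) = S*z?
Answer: -117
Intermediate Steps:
F = 39
w(-3 - N(-4, 0))*F = (-3 - (-4)*0)*39 = (-3 - 1*0)*39 = (-3 + 0)*39 = -3*39 = -117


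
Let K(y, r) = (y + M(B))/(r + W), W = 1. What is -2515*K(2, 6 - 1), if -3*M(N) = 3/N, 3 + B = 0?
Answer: -17605/18 ≈ -978.06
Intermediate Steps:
B = -3 (B = -3 + 0 = -3)
M(N) = -1/N
K(y, r) = (1/3 + y)/(1 + r) (K(y, r) = (y - 1/(-3))/(r + 1) = (y - 1*(-1/3))/(1 + r) = (y + 1/3)/(1 + r) = (1/3 + y)/(1 + r))
-2515*K(2, 6 - 1) = -2515*(1/3 + 2)/(1 + (6 - 1)) = -2515*7/((1 + 5)*3) = -2515*7/(6*3) = -2515*7/18 = -17605/18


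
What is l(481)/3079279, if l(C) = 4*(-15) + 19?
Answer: -41/3079279 ≈ -1.3315e-5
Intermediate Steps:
l(C) = -41 (l(C) = -60 + 19 = -41)
l(481)/3079279 = -41/3079279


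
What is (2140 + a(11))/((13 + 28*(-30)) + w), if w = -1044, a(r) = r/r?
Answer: -2141/1871 ≈ -1.1443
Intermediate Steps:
a(r) = 1
(2140 + a(11))/((13 + 28*(-30)) + w) = (2140 + 1)/((13 + 28*(-30)) - 1044) = 2141/((13 - 840) - 1044) = 2141/(-827 - 1044) = 2141/(-1871) = 2141*(-1/1871) = -2141/1871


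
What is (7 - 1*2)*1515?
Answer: 7575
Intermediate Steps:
(7 - 1*2)*1515 = (7 - 2)*1515 = 5*1515 = 7575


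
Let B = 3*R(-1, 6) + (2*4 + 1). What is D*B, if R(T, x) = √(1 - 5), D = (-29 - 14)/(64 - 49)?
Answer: -129/5 - 86*I/5 ≈ -25.8 - 17.2*I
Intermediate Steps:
D = -43/15 ≈ -2.8667
R(T, x) = 2*I (R(T, x) = √(-4) = 2*I)
B = 9 + 6*I (B = 3*(2*I) + (2*4 + 1) = 6*I + (8 + 1) = 6*I + 9 = 9 + 6*I ≈ 9.0 + 6.0*I)
D*B = -43*(9 + 6*I)/15 = -129/5 - 86*I/5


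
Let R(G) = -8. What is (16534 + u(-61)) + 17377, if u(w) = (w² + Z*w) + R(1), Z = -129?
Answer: 45493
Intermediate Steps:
u(w) = -8 + w² - 129*w (u(w) = (w² - 129*w) - 8 = -8 + w² - 129*w)
(16534 + u(-61)) + 17377 = (16534 + (-8 + (-61)² - 129*(-61))) + 17377 = (16534 + (-8 + 3721 + 7869)) + 17377 = (16534 + 11582) + 17377 = 28116 + 17377 = 45493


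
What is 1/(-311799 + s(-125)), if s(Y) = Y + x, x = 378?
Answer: -1/311546 ≈ -3.2098e-6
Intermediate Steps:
s(Y) = 378 + Y (s(Y) = Y + 378 = 378 + Y)
1/(-311799 + s(-125)) = 1/(-311799 + (378 - 125)) = 1/(-311799 + 253) = 1/(-311546) = -1/311546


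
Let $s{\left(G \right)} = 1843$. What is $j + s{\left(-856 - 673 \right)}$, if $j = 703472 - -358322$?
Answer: $1063637$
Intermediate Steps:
$j = 1061794$ ($j = 703472 + 358322 = 1061794$)
$j + s{\left(-856 - 673 \right)} = 1061794 + 1843 = 1063637$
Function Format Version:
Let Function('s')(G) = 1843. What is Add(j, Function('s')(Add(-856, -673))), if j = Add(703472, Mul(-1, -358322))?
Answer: 1063637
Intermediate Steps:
j = 1061794 (j = Add(703472, 358322) = 1061794)
Add(j, Function('s')(Add(-856, -673))) = Add(1061794, 1843) = 1063637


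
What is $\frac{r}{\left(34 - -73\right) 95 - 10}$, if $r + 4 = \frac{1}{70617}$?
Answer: $- \frac{282467}{717115635} \approx -0.00039389$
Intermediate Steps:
$r = - \frac{282467}{70617}$ ($r = -4 + \frac{1}{70617} = - \frac{282467}{70617} \approx -4.0$)
$\frac{r}{\left(34 - -73\right) 95 - 10} = - \frac{282467}{70617 \left(\left(34 - -73\right) 95 - 10\right)} = - \frac{282467}{70617 \left(\left(34 + 73\right) 95 - 10\right)} = - \frac{282467}{70617 \left(107 \cdot 95 - 10\right)} = - \frac{282467}{70617 \left(10165 - 10\right)} = - \frac{282467}{70617 \cdot 10155} = \left(- \frac{282467}{70617}\right) \frac{1}{10155} = - \frac{282467}{717115635}$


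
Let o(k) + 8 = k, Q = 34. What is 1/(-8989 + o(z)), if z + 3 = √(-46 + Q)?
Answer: -750/6750001 - I*√3/40500006 ≈ -0.00011111 - 4.2767e-8*I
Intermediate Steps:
z = -3 + 2*I*√3 (z = -3 + √(-46 + 34) = -3 + √(-12) = -3 + 2*I*√3 ≈ -3.0 + 3.4641*I)
o(k) = -8 + k
1/(-8989 + o(z)) = 1/(-8989 + (-8 + (-3 + 2*I*√3))) = 1/(-8989 + (-11 + 2*I*√3)) = 1/(-9000 + 2*I*√3)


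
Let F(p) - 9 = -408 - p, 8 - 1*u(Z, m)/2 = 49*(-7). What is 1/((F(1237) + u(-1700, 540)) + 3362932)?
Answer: 1/3361998 ≈ 2.9744e-7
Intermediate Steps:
u(Z, m) = 702 (u(Z, m) = 16 - 98*(-7) = 16 - 2*(-343) = 16 + 686 = 702)
F(p) = -399 - p (F(p) = 9 + (-408 - p) = -399 - p)
1/((F(1237) + u(-1700, 540)) + 3362932) = 1/(((-399 - 1*1237) + 702) + 3362932) = 1/(((-399 - 1237) + 702) + 3362932) = 1/((-1636 + 702) + 3362932) = 1/(-934 + 3362932) = 1/3361998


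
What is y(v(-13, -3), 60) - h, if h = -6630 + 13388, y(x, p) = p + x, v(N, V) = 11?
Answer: -6687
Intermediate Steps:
h = 6758
y(v(-13, -3), 60) - h = (60 + 11) - 1*6758 = 71 - 6758 = -6687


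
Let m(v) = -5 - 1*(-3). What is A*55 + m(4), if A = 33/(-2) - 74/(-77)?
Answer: -11993/14 ≈ -856.64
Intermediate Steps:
m(v) = -2 (m(v) = -5 + 3 = -2)
A = -2393/154 (A = 33*(-½) - 74*(-1/77) = -33/2 + 74/77 = -2393/154 ≈ -15.539)
A*55 + m(4) = -2393/154*55 - 2 = -11965/14 - 2 = -11993/14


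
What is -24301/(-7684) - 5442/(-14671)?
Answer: 23431547/6631292 ≈ 3.5335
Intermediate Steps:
-24301/(-7684) - 5442/(-14671) = -24301*(-1/7684) - 5442*(-1/14671) = 24301/7684 + 5442/14671 = 23431547/6631292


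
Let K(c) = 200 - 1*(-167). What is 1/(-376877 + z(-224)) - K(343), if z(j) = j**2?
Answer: -119899268/326701 ≈ -367.00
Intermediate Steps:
K(c) = 367 (K(c) = 200 + 167 = 367)
1/(-376877 + z(-224)) - K(343) = 1/(-376877 + (-224)**2) - 1*367 = 1/(-376877 + 50176) - 367 = 1/(-326701) - 367 = -1/326701 - 367 = -119899268/326701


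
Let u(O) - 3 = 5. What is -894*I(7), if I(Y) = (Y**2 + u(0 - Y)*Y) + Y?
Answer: -100128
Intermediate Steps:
u(O) = 8 (u(O) = 3 + 5 = 8)
I(Y) = Y**2 + 9*Y (I(Y) = (Y**2 + 8*Y) + Y = Y**2 + 9*Y)
-894*I(7) = -6258*(9 + 7) = -6258*16 = -894*112 = -100128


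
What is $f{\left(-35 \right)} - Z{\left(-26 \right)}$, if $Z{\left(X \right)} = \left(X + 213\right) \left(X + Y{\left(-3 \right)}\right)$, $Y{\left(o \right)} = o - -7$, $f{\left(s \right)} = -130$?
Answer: $3984$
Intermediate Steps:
$Y{\left(o \right)} = 7 + o$ ($Y{\left(o \right)} = o + 7 = 7 + o$)
$Z{\left(X \right)} = \left(4 + X\right) \left(213 + X\right)$ ($Z{\left(X \right)} = \left(X + 213\right) \left(X + \left(7 - 3\right)\right) = \left(213 + X\right) \left(X + 4\right) = \left(213 + X\right) \left(4 + X\right) = \left(4 + X\right) \left(213 + X\right)$)
$f{\left(-35 \right)} - Z{\left(-26 \right)} = -130 - \left(852 + \left(-26\right)^{2} + 217 \left(-26\right)\right) = -130 - \left(852 + 676 - 5642\right) = -130 - -4114 = -130 + 4114 = 3984$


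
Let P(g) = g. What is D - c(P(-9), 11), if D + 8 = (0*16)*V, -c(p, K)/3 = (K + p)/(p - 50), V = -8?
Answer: -478/59 ≈ -8.1017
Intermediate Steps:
c(p, K) = -3*(K + p)/(-50 + p) (c(p, K) = -3*(K + p)/(p - 50) = -3*(K + p)/(-50 + p))
D = -8 (D = -8 + (0*16)*(-8) = -8 + 0*(-8) = -8 + 0 = -8)
D - c(P(-9), 11) = -8 - 3*(-1*11 - 1*(-9))/(-50 - 9) = -8 - 3*(-11 + 9)/(-59) = -8 - 3*(-1)*(-2)/59 = -8 - 1*6/59 = -8 - 6/59 = -478/59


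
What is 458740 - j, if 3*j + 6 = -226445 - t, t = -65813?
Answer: 512286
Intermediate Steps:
j = -53546 (j = -2 + (-226445 - 1*(-65813))/3 = -2 + (-226445 + 65813)/3 = -2 + (⅓)*(-160632) = -2 - 53544 = -53546)
458740 - j = 458740 - 1*(-53546) = 458740 + 53546 = 512286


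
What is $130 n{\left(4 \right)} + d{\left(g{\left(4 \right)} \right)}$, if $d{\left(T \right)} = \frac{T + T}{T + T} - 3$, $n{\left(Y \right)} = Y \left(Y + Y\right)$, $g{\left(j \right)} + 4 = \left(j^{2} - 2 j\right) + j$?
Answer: $4158$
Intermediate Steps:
$g{\left(j \right)} = -4 + j^{2} - j$ ($g{\left(j \right)} = -4 + \left(\left(j^{2} - 2 j\right) + j\right) = -4 + \left(j^{2} - j\right) = -4 + j^{2} - j$)
$n{\left(Y \right)} = 2 Y^{2}$ ($n{\left(Y \right)} = Y 2 Y = 2 Y^{2}$)
$d{\left(T \right)} = -2$ ($d{\left(T \right)} = \frac{2 T}{2 T} - 3 = 2 T \frac{1}{2 T} - 3 = 1 - 3 = -2$)
$130 n{\left(4 \right)} + d{\left(g{\left(4 \right)} \right)} = 130 \cdot 2 \cdot 4^{2} - 2 = 130 \cdot 2 \cdot 16 - 2 = 130 \cdot 32 - 2 = 4160 - 2 = 4158$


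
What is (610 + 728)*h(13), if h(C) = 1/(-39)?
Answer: -446/13 ≈ -34.308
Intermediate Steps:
h(C) = -1/39
(610 + 728)*h(13) = (610 + 728)*(-1/39) = 1338*(-1/39) = -446/13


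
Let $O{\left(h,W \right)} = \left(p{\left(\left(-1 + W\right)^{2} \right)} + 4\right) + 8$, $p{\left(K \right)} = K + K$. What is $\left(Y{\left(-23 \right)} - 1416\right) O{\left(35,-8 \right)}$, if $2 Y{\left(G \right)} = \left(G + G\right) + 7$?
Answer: $-249777$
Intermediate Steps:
$p{\left(K \right)} = 2 K$
$Y{\left(G \right)} = \frac{7}{2} + G$ ($Y{\left(G \right)} = \frac{\left(G + G\right) + 7}{2} = \frac{2 G + 7}{2} = \frac{7 + 2 G}{2} = \frac{7}{2} + G$)
$O{\left(h,W \right)} = 12 + 2 \left(-1 + W\right)^{2}$ ($O{\left(h,W \right)} = \left(2 \left(-1 + W\right)^{2} + 4\right) + 8 = \left(4 + 2 \left(-1 + W\right)^{2}\right) + 8 = 12 + 2 \left(-1 + W\right)^{2}$)
$\left(Y{\left(-23 \right)} - 1416\right) O{\left(35,-8 \right)} = \left(\left(\frac{7}{2} - 23\right) - 1416\right) \left(12 + 2 \left(-1 - 8\right)^{2}\right) = \left(- \frac{39}{2} - 1416\right) \left(12 + 2 \left(-9\right)^{2}\right) = - \frac{2871 \left(12 + 2 \cdot 81\right)}{2} = - \frac{2871 \left(12 + 162\right)}{2} = \left(- \frac{2871}{2}\right) 174 = -249777$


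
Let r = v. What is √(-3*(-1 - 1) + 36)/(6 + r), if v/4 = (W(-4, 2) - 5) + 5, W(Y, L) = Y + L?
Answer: -√42/2 ≈ -3.2404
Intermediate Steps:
W(Y, L) = L + Y
v = -8 (v = 4*(((2 - 4) - 5) + 5) = 4*((-2 - 5) + 5) = 4*(-7 + 5) = 4*(-2) = -8)
r = -8
√(-3*(-1 - 1) + 36)/(6 + r) = √(-3*(-1 - 1) + 36)/(6 - 8) = √(-3*(-2) + 36)/(-2) = -√(6 + 36)/2 = -√42/2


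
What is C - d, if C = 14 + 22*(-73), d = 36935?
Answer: -38527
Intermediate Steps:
C = -1592 (C = 14 - 1606 = -1592)
C - d = -1592 - 1*36935 = -1592 - 36935 = -38527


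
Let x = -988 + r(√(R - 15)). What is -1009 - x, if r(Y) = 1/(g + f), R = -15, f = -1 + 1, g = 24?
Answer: -505/24 ≈ -21.042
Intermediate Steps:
f = 0
r(Y) = 1/24 (r(Y) = 1/(24 + 0) = 1/24)
x = -23711/24 (x = -988 + 1/24 = -23711/24 ≈ -987.96)
-1009 - x = -1009 - 1*(-23711/24) = -1009 + 23711/24 = -505/24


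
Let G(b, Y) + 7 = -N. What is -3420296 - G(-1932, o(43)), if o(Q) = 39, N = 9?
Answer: -3420280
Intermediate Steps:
G(b, Y) = -16 (G(b, Y) = -7 - 1*9 = -7 - 9 = -16)
-3420296 - G(-1932, o(43)) = -3420296 - 1*(-16) = -3420296 + 16 = -3420280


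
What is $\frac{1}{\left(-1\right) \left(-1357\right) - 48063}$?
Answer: $- \frac{1}{46706} \approx -2.1411 \cdot 10^{-5}$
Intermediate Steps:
$\frac{1}{\left(-1\right) \left(-1357\right) - 48063} = \frac{1}{1357 - 48063} = \frac{1}{-46706} = - \frac{1}{46706}$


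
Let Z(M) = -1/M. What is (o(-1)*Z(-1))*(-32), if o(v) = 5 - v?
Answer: -192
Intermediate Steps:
(o(-1)*Z(-1))*(-32) = ((5 - 1*(-1))*(-1/(-1)))*(-32) = ((5 + 1)*(-1*(-1)))*(-32) = (6*1)*(-32) = 6*(-32) = -192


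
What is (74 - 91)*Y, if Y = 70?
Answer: -1190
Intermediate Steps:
(74 - 91)*Y = (74 - 91)*70 = -17*70 = -1190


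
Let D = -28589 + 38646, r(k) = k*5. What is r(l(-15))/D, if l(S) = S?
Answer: -75/10057 ≈ -0.0074575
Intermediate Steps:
r(k) = 5*k
D = 10057
r(l(-15))/D = (5*(-15))/10057 = -75*1/10057 = -75/10057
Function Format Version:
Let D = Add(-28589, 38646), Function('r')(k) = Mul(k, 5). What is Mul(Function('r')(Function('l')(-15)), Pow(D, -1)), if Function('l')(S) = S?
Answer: Rational(-75, 10057) ≈ -0.0074575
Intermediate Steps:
Function('r')(k) = Mul(5, k)
D = 10057
Mul(Function('r')(Function('l')(-15)), Pow(D, -1)) = Mul(Mul(5, -15), Pow(10057, -1)) = Mul(-75, Rational(1, 10057)) = Rational(-75, 10057)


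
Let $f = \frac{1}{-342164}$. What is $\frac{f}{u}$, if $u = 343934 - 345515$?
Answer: $\frac{1}{540961284} \approx 1.8486 \cdot 10^{-9}$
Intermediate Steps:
$f = - \frac{1}{342164} \approx -2.9226 \cdot 10^{-6}$
$u = -1581$ ($u = 343934 - 345515 = -1581$)
$\frac{f}{u} = - \frac{1}{342164 \left(-1581\right)} = \left(- \frac{1}{342164}\right) \left(- \frac{1}{1581}\right) = \frac{1}{540961284}$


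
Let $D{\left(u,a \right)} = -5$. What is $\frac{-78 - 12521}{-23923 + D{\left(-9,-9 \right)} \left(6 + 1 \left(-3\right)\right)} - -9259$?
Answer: $\frac{221654541}{23938} \approx 9259.5$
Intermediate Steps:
$\frac{-78 - 12521}{-23923 + D{\left(-9,-9 \right)} \left(6 + 1 \left(-3\right)\right)} - -9259 = \frac{-78 - 12521}{-23923 - 5 \left(6 + 1 \left(-3\right)\right)} - -9259 = - \frac{12599}{-23923 - 5 \left(6 - 3\right)} + 9259 = - \frac{12599}{-23923 - 15} + 9259 = - \frac{12599}{-23938} + 9259 = \left(-12599\right) \left(- \frac{1}{23938}\right) + 9259 = \frac{12599}{23938} + 9259 = \frac{221654541}{23938}$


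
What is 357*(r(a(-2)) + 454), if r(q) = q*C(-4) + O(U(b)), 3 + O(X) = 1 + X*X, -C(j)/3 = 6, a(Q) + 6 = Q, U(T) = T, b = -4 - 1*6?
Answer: 248472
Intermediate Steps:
b = -10 (b = -4 - 6 = -10)
a(Q) = -6 + Q
C(j) = -18 (C(j) = -3*6 = -18)
O(X) = -2 + X² (O(X) = -3 + (1 + X*X) = -3 + (1 + X²) = -2 + X²)
r(q) = 98 - 18*q (r(q) = q*(-18) + (-2 + (-10)²) = -18*q + (-2 + 100) = -18*q + 98 = 98 - 18*q)
357*(r(a(-2)) + 454) = 357*((98 - 18*(-6 - 2)) + 454) = 357*((98 - 18*(-8)) + 454) = 357*((98 + 144) + 454) = 357*(242 + 454) = 357*696 = 248472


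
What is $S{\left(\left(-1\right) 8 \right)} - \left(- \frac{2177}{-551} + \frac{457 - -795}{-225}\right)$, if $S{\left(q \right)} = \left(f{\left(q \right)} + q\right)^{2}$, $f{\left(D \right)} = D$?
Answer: $\frac{31937627}{123975} \approx 257.61$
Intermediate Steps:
$S{\left(q \right)} = 4 q^{2}$ ($S{\left(q \right)} = \left(q + q\right)^{2} = \left(2 q\right)^{2} = 4 q^{2}$)
$S{\left(\left(-1\right) 8 \right)} - \left(- \frac{2177}{-551} + \frac{457 - -795}{-225}\right) = 4 \left(\left(-1\right) 8\right)^{2} - \left(- \frac{2177}{-551} + \frac{457 - -795}{-225}\right) = 4 \left(-8\right)^{2} - \left(\left(-2177\right) \left(- \frac{1}{551}\right) + \left(457 + 795\right) \left(- \frac{1}{225}\right)\right) = 4 \cdot 64 - \left(\frac{2177}{551} + 1252 \left(- \frac{1}{225}\right)\right) = 256 - \left(\frac{2177}{551} - \frac{1252}{225}\right) = 256 - - \frac{200027}{123975} = 256 + \frac{200027}{123975} = \frac{31937627}{123975}$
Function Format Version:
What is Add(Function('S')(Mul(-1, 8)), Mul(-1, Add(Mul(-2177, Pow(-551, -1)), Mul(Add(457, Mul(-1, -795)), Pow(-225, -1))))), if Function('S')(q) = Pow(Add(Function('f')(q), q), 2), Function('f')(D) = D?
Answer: Rational(31937627, 123975) ≈ 257.61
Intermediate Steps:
Function('S')(q) = Mul(4, Pow(q, 2)) (Function('S')(q) = Pow(Add(q, q), 2) = Pow(Mul(2, q), 2) = Mul(4, Pow(q, 2)))
Add(Function('S')(Mul(-1, 8)), Mul(-1, Add(Mul(-2177, Pow(-551, -1)), Mul(Add(457, Mul(-1, -795)), Pow(-225, -1))))) = Add(Mul(4, Pow(Mul(-1, 8), 2)), Mul(-1, Add(Mul(-2177, Pow(-551, -1)), Mul(Add(457, Mul(-1, -795)), Pow(-225, -1))))) = Add(Mul(4, Pow(-8, 2)), Mul(-1, Add(Mul(-2177, Rational(-1, 551)), Mul(Add(457, 795), Rational(-1, 225))))) = Add(Mul(4, 64), Mul(-1, Add(Rational(2177, 551), Mul(1252, Rational(-1, 225))))) = Add(256, Mul(-1, Add(Rational(2177, 551), Rational(-1252, 225)))) = Add(256, Mul(-1, Rational(-200027, 123975))) = Add(256, Rational(200027, 123975)) = Rational(31937627, 123975)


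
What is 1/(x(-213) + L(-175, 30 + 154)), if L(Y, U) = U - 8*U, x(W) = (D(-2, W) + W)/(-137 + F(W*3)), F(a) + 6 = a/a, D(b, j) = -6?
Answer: -142/182677 ≈ -0.00077733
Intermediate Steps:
F(a) = -5 (F(a) = -6 + a/a = -6 + 1 = -5)
x(W) = 3/71 - W/142 (x(W) = (-6 + W)/(-137 - 5) = (-6 + W)/(-142) = (-6 + W)*(-1/142) = 3/71 - W/142)
L(Y, U) = -7*U
1/(x(-213) + L(-175, 30 + 154)) = 1/((3/71 - 1/142*(-213)) - 7*(30 + 154)) = 1/((3/71 + 3/2) - 7*184) = 1/(219/142 - 1288) = 1/(-182677/142) = -142/182677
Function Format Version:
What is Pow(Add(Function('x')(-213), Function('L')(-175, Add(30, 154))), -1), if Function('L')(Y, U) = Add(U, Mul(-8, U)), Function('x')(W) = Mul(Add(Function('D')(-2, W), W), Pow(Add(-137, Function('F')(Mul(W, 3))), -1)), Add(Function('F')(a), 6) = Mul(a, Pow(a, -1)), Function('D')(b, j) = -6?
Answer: Rational(-142, 182677) ≈ -0.00077733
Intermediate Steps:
Function('F')(a) = -5 (Function('F')(a) = Add(-6, Mul(a, Pow(a, -1))) = Add(-6, 1) = -5)
Function('x')(W) = Add(Rational(3, 71), Mul(Rational(-1, 142), W)) (Function('x')(W) = Mul(Add(-6, W), Pow(Add(-137, -5), -1)) = Mul(Add(-6, W), Pow(-142, -1)) = Mul(Add(-6, W), Rational(-1, 142)) = Add(Rational(3, 71), Mul(Rational(-1, 142), W)))
Function('L')(Y, U) = Mul(-7, U)
Pow(Add(Function('x')(-213), Function('L')(-175, Add(30, 154))), -1) = Pow(Add(Add(Rational(3, 71), Mul(Rational(-1, 142), -213)), Mul(-7, Add(30, 154))), -1) = Pow(Add(Add(Rational(3, 71), Rational(3, 2)), Mul(-7, 184)), -1) = Pow(Add(Rational(219, 142), -1288), -1) = Pow(Rational(-182677, 142), -1) = Rational(-142, 182677)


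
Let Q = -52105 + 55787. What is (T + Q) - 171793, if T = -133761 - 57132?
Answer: -359004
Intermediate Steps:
T = -190893
Q = 3682
(T + Q) - 171793 = (-190893 + 3682) - 171793 = -187211 - 171793 = -359004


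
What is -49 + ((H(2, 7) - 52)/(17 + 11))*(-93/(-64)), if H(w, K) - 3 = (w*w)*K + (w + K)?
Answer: -22231/448 ≈ -49.623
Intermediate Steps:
H(w, K) = 3 + K + w + K*w² (H(w, K) = 3 + ((w*w)*K + (w + K)) = 3 + (w²*K + (K + w)) = 3 + (K*w² + (K + w)) = 3 + (K + w + K*w²) = 3 + K + w + K*w²)
-49 + ((H(2, 7) - 52)/(17 + 11))*(-93/(-64)) = -49 + (((3 + 7 + 2 + 7*2²) - 52)/(17 + 11))*(-93/(-64)) = -49 + (((3 + 7 + 2 + 7*4) - 52)/28)*(-93*(-1/64)) = -49 + (((3 + 7 + 2 + 28) - 52)*(1/28))*(93/64) = -49 + ((40 - 52)*(1/28))*(93/64) = -49 - 12*1/28*(93/64) = -49 - 3/7*93/64 = -49 - 279/448 = -22231/448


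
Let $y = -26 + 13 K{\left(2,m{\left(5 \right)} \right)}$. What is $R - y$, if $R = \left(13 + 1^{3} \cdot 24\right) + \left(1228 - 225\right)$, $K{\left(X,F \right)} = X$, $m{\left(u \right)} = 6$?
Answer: $1040$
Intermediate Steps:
$y = 0$ ($y = -26 + 13 \cdot 2 = -26 + 26 = 0$)
$R = 1040$ ($R = \left(13 + 1 \cdot 24\right) + 1003 = \left(13 + 24\right) + 1003 = 37 + 1003 = 1040$)
$R - y = 1040 - 0 = 1040 + 0 = 1040$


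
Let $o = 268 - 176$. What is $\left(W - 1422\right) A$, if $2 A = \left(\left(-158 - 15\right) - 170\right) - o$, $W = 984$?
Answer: $95265$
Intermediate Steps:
$o = 92$ ($o = 268 - 176 = 92$)
$A = - \frac{435}{2}$ ($A = \frac{\left(\left(-158 - 15\right) - 170\right) - 92}{2} = \frac{\left(-173 - 170\right) - 92}{2} = \frac{-343 - 92}{2} = \frac{1}{2} \left(-435\right) = - \frac{435}{2} \approx -217.5$)
$\left(W - 1422\right) A = \left(984 - 1422\right) \left(- \frac{435}{2}\right) = \left(-438\right) \left(- \frac{435}{2}\right) = 95265$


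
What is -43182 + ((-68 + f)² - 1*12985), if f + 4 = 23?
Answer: -53766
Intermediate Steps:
f = 19 (f = -4 + 23 = 19)
-43182 + ((-68 + f)² - 1*12985) = -43182 + ((-68 + 19)² - 1*12985) = -43182 + ((-49)² - 12985) = -43182 + (2401 - 12985) = -43182 - 10584 = -53766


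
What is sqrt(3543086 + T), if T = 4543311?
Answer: sqrt(8086397) ≈ 2843.7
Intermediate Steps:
sqrt(3543086 + T) = sqrt(3543086 + 4543311) = sqrt(8086397)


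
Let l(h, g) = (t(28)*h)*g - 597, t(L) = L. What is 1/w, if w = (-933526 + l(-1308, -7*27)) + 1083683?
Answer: 1/7071496 ≈ 1.4141e-7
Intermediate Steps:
l(h, g) = -597 + 28*g*h (l(h, g) = (28*h)*g - 597 = 28*g*h - 597 = -597 + 28*g*h)
w = 7071496 (w = (-933526 + (-597 + 28*(-7*27)*(-1308))) + 1083683 = (-933526 + (-597 + 28*(-189)*(-1308))) + 1083683 = (-933526 + (-597 + 6921936)) + 1083683 = (-933526 + 6921339) + 1083683 = 5987813 + 1083683 = 7071496)
1/w = 1/7071496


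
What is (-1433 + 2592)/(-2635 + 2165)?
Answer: -1159/470 ≈ -2.4660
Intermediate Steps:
(-1433 + 2592)/(-2635 + 2165) = 1159/(-470) = 1159*(-1/470) = -1159/470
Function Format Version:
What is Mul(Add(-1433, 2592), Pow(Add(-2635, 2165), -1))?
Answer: Rational(-1159, 470) ≈ -2.4660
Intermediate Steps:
Mul(Add(-1433, 2592), Pow(Add(-2635, 2165), -1)) = Mul(1159, Pow(-470, -1)) = Mul(1159, Rational(-1, 470)) = Rational(-1159, 470)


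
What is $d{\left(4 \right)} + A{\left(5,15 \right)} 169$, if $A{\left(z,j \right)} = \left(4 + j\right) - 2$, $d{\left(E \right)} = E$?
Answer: $2877$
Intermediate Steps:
$A{\left(z,j \right)} = 2 + j$
$d{\left(4 \right)} + A{\left(5,15 \right)} 169 = 4 + \left(2 + 15\right) 169 = 4 + 17 \cdot 169 = 4 + 2873 = 2877$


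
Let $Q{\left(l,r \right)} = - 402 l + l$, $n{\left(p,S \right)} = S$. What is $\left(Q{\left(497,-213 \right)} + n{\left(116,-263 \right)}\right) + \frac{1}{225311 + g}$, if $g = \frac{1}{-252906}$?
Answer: $- \frac{11371428451090494}{56982503765} \approx -1.9956 \cdot 10^{5}$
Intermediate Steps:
$Q{\left(l,r \right)} = - 401 l$
$g = - \frac{1}{252906} \approx -3.954 \cdot 10^{-6}$
$\left(Q{\left(497,-213 \right)} + n{\left(116,-263 \right)}\right) + \frac{1}{225311 + g} = \left(\left(-401\right) 497 - 263\right) + \frac{1}{225311 - \frac{1}{252906}} = \left(-199297 - 263\right) + \frac{1}{\frac{56982503765}{252906}} = -199560 + \frac{252906}{56982503765} = - \frac{11371428451090494}{56982503765}$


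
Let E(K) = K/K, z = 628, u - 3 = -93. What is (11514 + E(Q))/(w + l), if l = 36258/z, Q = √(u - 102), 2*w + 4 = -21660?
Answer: -3615710/3383119 ≈ -1.0688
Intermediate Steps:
u = -90 (u = 3 - 93 = -90)
w = -10832 (w = -2 + (½)*(-21660) = -2 - 10830 = -10832)
Q = 8*I*√3 (Q = √(-90 - 102) = √(-192) = 8*I*√3 ≈ 13.856*I)
E(K) = 1
l = 18129/314 (l = 36258/628 = 36258*(1/628) = 18129/314 ≈ 57.736)
(11514 + E(Q))/(w + l) = (11514 + 1)/(-10832 + 18129/314) = 11515/(-3383119/314) = 11515*(-314/3383119) = -3615710/3383119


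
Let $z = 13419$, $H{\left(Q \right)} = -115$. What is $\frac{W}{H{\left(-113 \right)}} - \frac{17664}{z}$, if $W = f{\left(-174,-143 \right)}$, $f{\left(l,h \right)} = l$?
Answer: $\frac{101182}{514395} \approx 0.1967$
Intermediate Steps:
$W = -174$
$\frac{W}{H{\left(-113 \right)}} - \frac{17664}{z} = - \frac{174}{-115} - \frac{17664}{13419} = \left(-174\right) \left(- \frac{1}{115}\right) - \frac{5888}{4473} = \frac{174}{115} - \frac{5888}{4473} = \frac{101182}{514395}$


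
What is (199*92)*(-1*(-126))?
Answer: 2306808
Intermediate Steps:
(199*92)*(-1*(-126)) = 18308*126 = 2306808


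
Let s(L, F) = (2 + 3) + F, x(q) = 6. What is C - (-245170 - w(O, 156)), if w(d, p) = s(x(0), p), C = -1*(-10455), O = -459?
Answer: 255786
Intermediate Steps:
C = 10455
s(L, F) = 5 + F
w(d, p) = 5 + p
C - (-245170 - w(O, 156)) = 10455 - (-245170 - (5 + 156)) = 10455 - (-245170 - 1*161) = 10455 - (-245170 - 161) = 10455 - 1*(-245331) = 10455 + 245331 = 255786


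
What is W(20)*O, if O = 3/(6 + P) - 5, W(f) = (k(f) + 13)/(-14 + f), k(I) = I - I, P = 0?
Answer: -39/4 ≈ -9.7500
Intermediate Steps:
k(I) = 0
W(f) = 13/(-14 + f) (W(f) = (0 + 13)/(-14 + f) = 13/(-14 + f))
O = -9/2 (O = 3/(6 + 0) - 5 = 3/6 - 5 = (1/6)*3 - 5 = 1/2 - 5 = -9/2 ≈ -4.5000)
W(20)*O = (13/(-14 + 20))*(-9/2) = (13/6)*(-9/2) = -39/4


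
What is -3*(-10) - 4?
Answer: 26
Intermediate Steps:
-3*(-10) - 4 = 30 - 4 = 26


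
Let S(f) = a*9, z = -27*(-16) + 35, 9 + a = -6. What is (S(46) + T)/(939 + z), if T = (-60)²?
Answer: 3465/1406 ≈ 2.4644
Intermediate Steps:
a = -15 (a = -9 - 6 = -15)
T = 3600
z = 467 (z = 432 + 35 = 467)
S(f) = -135 (S(f) = -15*9 = -135)
(S(46) + T)/(939 + z) = (-135 + 3600)/(939 + 467) = 3465/1406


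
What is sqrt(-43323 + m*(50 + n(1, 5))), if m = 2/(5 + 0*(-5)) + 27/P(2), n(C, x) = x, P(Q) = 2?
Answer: I*sqrt(170234)/2 ≈ 206.3*I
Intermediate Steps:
m = 139/10 (m = 2/(5 + 0*(-5)) + 27/2 = 2/(5 + 0) + 27*(1/2) = 2/5 + 27/2 = 139/10 ≈ 13.900)
sqrt(-43323 + m*(50 + n(1, 5))) = sqrt(-43323 + 139*(50 + 5)/10) = sqrt(-43323 + (139/10)*55) = sqrt(-43323 + 1529/2) = sqrt(-85117/2) = I*sqrt(170234)/2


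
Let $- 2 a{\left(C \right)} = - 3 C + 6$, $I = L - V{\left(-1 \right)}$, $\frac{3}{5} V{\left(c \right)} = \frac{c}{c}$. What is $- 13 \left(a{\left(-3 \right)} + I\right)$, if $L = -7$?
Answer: $\frac{1261}{6} \approx 210.17$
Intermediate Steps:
$V{\left(c \right)} = \frac{5}{3}$ ($V{\left(c \right)} = \frac{5 \frac{c}{c}}{3} = \frac{5}{3} \cdot 1 = \frac{5}{3}$)
$I = - \frac{26}{3}$ ($I = -7 - \frac{5}{3} = - \frac{26}{3} \approx -8.6667$)
$a{\left(C \right)} = -3 + \frac{3 C}{2}$ ($a{\left(C \right)} = - \frac{- 3 C + 6}{2} = - \frac{6 - 3 C}{2} = -3 + \frac{3 C}{2}$)
$- 13 \left(a{\left(-3 \right)} + I\right) = - 13 \left(\left(-3 + \frac{3}{2} \left(-3\right)\right) - \frac{26}{3}\right) = - 13 \left(\left(-3 - \frac{9}{2}\right) - \frac{26}{3}\right) = - 13 \left(- \frac{15}{2} - \frac{26}{3}\right) = \left(-13\right) \left(- \frac{97}{6}\right) = \frac{1261}{6}$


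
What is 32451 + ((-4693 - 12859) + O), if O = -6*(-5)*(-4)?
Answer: 14779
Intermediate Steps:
O = -120 (O = 30*(-4) = -120)
32451 + ((-4693 - 12859) + O) = 32451 + ((-4693 - 12859) - 120) = 32451 + (-17552 - 120) = 32451 - 17672 = 14779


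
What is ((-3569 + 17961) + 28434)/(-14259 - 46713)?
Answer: -21413/30486 ≈ -0.70239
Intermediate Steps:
((-3569 + 17961) + 28434)/(-14259 - 46713) = (14392 + 28434)/(-60972) = 42826*(-1/60972) = -21413/30486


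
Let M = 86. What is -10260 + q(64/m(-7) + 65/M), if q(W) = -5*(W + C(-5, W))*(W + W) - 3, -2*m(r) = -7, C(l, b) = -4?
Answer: -2378663451/181202 ≈ -13127.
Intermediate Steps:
m(r) = 7/2 (m(r) = -1/2*(-7) = 7/2)
q(W) = -3 - 10*W*(-4 + W) (q(W) = -5*(W - 4)*(W + W) - 3 = -5*(-4 + W)*2*W - 3 = -10*W*(-4 + W) - 3 = -3 - 10*W*(-4 + W))
-10260 + q(64/m(-7) + 65/M) = -10260 + (-3 - 10*(64/(7/2) + 65/86)**2 + 40*(64/(7/2) + 65/86)) = -10260 + (-3 - 10*(64*(2/7) + 65*(1/86))**2 + 40*(64*(2/7) + 65*(1/86))) = -10260 + (-3 - 10*(128/7 + 65/86)**2 + 40*(128/7 + 65/86)) = -10260 + (-3 - 10*(11463/602)**2 + 40*(11463/602)) = -10260 + (-3 - 10*131400369/362404 + 229260/301) = -10260 + (-3 - 657001845/181202 + 229260/301) = -10260 - 519530931/181202 = -2378663451/181202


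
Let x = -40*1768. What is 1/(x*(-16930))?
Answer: 1/1197289600 ≈ 8.3522e-10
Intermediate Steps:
x = -70720
1/(x*(-16930)) = 1/(-70720*(-16930)) = -1/70720*(-1/16930) = 1/1197289600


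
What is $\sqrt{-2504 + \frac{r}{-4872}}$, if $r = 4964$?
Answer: $\frac{i \sqrt{3716255634}}{1218} \approx 50.05 i$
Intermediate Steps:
$\sqrt{-2504 + \frac{r}{-4872}} = \sqrt{-2504 + \frac{4964}{-4872}} = \sqrt{-2504 + 4964 \left(- \frac{1}{4872}\right)} = \sqrt{-2504 - \frac{1241}{1218}} = \sqrt{- \frac{3051113}{1218}} = \frac{i \sqrt{3716255634}}{1218}$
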